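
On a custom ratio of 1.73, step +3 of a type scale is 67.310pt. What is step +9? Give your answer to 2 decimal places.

Moving from step +3 to step +9 is 6 steps up, so multiply by r⁶.
67.310 × 1.73⁶ = 67.310 × 26.80875 ≈ 1804.497

1804.50pt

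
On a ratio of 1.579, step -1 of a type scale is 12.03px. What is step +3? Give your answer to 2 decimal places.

12.03 × 1.579⁴ = 12.03 × 6.21625 ≈ 74.781

74.78px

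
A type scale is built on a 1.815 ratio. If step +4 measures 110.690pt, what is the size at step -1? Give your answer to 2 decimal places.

5.62pt

110.690 ÷ 1.815⁵ = 110.690 ÷ 19.69623 ≈ 5.620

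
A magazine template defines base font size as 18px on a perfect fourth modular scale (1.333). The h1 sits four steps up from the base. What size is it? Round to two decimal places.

56.83px

Each step on a modular scale multiplies by the ratio, so the size n steps from the base is base × ratioⁿ.
18.0 × 1.333⁴ = 18.0 × 3.15733 ≈ 56.83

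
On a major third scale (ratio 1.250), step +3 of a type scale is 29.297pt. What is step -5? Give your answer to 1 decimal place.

Moving from step +3 to step -5 is 8 steps down, so divide by r⁸.
29.297 ÷ 1.250⁸ = 29.297 ÷ 5.96046 ≈ 4.915

4.9pt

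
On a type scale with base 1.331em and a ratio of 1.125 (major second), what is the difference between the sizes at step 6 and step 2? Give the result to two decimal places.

1.01em

Step 2: 1.331 × 1.125² = 1.6845em
Step 6: 1.331 × 1.125⁶ = 2.6983em
Difference: 2.6983 − 1.6845 = 1.0138em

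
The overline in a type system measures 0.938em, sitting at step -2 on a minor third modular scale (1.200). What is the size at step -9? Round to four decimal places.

0.2618em

0.938 ÷ 1.200⁷ = 0.938 ÷ 3.58318 ≈ 0.2618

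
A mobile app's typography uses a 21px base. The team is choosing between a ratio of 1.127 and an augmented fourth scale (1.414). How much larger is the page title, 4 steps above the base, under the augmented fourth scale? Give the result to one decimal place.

At 1.127: 21.0 × 1.127⁴ = 33.878px
Augmented fourth: 21.0 × 1.414⁴ = 83.949px
Difference: 83.949 − 33.878 = 50.071px

50.1px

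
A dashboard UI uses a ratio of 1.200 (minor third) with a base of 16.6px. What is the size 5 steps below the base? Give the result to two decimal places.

6.67px

A modular type scale is a geometric sequence: sizeₙ = base × rⁿ.
16.6 ÷ 1.200⁵ = 16.6 ÷ 2.48832 ≈ 6.67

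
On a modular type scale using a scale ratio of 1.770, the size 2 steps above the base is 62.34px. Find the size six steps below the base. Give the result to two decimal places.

0.65px

The gap is -6 − (2) = -8 steps, so the factor is 1.770^-8.
62.34 ÷ 1.770⁸ = 62.34 ÷ 96.33545 ≈ 0.647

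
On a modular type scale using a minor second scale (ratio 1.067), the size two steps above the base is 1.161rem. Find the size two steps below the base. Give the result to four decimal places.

1.161 ÷ 1.067⁴ = 1.161 ÷ 1.29616 ≈ 0.8957

0.8957rem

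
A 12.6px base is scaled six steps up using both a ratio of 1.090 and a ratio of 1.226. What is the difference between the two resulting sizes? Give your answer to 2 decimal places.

21.66px

At 1.090: 12.6 × 1.090⁶ = 21.1315px
At 1.226: 12.6 × 1.226⁶ = 42.7872px
Difference: 42.7872 − 21.1315 = 21.6557px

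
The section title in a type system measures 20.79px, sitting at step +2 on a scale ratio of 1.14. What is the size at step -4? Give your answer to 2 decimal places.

20.79 ÷ 1.14⁶ = 20.79 ÷ 2.19497 ≈ 9.472

9.47px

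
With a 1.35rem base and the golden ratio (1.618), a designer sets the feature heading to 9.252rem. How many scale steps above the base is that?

4

1.618ⁿ = 9.252 / 1.35 = 6.8533
n = ln(6.8533) / ln(1.618) = 1.9247 / 0.4812 ≈ 4.00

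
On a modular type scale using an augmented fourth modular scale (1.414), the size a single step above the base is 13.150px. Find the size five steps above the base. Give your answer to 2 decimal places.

The gap is 5 − (1) = 4 steps, so the factor is 1.414^4.
13.150 × 1.414⁴ = 13.150 × 3.99758 ≈ 52.568

52.57px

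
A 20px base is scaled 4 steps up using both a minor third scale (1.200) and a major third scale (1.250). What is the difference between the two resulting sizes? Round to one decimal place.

Minor third: 20.0 × 1.200⁴ = 41.472px
Major third: 20.0 × 1.250⁴ = 48.828px
Difference: 48.828 − 41.472 = 7.356px

7.4px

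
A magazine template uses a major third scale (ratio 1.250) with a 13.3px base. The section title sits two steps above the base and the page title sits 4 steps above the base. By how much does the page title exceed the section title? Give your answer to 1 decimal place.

Step 2: 13.3 × 1.250² = 20.781px
Step 4: 13.3 × 1.250⁴ = 32.471px
Difference: 32.471 − 20.781 = 11.690px

11.7px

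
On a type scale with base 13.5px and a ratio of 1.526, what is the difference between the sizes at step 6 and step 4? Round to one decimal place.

Step 4: 13.5 × 1.526⁴ = 73.207px
Step 6: 13.5 × 1.526⁶ = 170.475px
Difference: 170.475 − 73.207 = 97.268px

97.3px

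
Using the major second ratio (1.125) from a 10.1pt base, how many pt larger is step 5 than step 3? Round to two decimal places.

Step 3: 10.1 × 1.125³ = 14.3807pt
Step 5: 10.1 × 1.125⁵ = 18.2005pt
Difference: 18.2005 − 14.3807 = 3.8198pt

3.82pt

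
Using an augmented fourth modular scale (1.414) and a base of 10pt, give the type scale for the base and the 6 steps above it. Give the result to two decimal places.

Step 0: 10pt
Step 1: 10.0 × 1.414 = 14.14
Step 2: 10.0 × 1.414² = 19.99
Step 3: 10.0 × 1.414³ = 28.27
Step 4: 10.0 × 1.414⁴ = 39.98
Step 5: 10.0 × 1.414⁵ = 56.53
Step 6: 10.0 × 1.414⁶ = 79.93

10.00pt, 14.14pt, 19.99pt, 28.27pt, 39.98pt, 56.53pt, 79.93pt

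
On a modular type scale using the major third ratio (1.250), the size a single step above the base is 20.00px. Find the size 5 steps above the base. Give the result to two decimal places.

Moving from step +1 to step +5 is 4 steps up, so multiply by r⁴.
20.00 × 1.250⁴ = 20.00 × 2.44141 ≈ 48.828

48.83px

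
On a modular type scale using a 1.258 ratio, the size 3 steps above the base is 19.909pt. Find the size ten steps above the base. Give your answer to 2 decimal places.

99.27pt

Moving from step +3 to step +10 is 7 steps up, so multiply by r⁷.
19.909 × 1.258⁷ = 19.909 × 4.98614 ≈ 99.269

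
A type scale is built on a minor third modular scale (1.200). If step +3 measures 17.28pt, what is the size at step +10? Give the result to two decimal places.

61.92pt

17.28 × 1.200⁷ = 17.28 × 3.58318 ≈ 61.917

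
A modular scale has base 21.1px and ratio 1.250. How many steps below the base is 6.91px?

5

1.250ⁿ = 21.1 / 6.91 = 3.0535
n = ln(3.0535) / ln(1.250) = 1.1163 / 0.2231 ≈ 5.00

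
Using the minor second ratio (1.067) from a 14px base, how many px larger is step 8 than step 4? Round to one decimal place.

5.4px

Step 4: 14.0 × 1.067⁴ = 18.146px
Step 8: 14.0 × 1.067⁸ = 23.520px
Difference: 23.520 − 18.146 = 5.374px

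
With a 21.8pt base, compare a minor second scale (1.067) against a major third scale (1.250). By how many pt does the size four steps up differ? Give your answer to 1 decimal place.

25.0pt

Minor second: 21.8 × 1.067⁴ = 28.256pt
Major third: 21.8 × 1.250⁴ = 53.223pt
Difference: 53.223 − 28.256 = 24.967pt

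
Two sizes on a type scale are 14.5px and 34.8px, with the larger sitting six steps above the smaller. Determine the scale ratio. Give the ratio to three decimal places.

1.157

The ratio satisfies 14.5 × r⁶ = 34.8, so r = (34.8 / 14.5)^(1/6).
r = 2.4000^(1/6) ≈ 1.1571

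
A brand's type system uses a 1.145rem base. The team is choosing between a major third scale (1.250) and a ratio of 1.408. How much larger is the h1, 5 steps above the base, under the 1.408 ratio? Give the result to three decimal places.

2.842rem

Major third: 1.145 × 1.250⁵ = 3.49426rem
At 1.408: 1.145 × 1.408⁵ = 6.33605rem
Difference: 6.33605 − 3.49426 = 2.84179rem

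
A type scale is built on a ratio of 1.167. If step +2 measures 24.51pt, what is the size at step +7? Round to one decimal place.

The gap is 7 − (2) = 5 steps, so the factor is 1.167^5.
24.51 × 1.167⁵ = 24.51 × 2.16448 ≈ 53.051

53.1pt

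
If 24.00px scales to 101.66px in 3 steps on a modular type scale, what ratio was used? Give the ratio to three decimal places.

r³ = 101.66 / 24.00, so r = (101.66/24.00)^(1/3).
r = 4.2358^(1/3) ≈ 1.6180

1.618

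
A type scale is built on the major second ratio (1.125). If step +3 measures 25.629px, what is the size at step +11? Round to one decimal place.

65.8px

25.629 × 1.125⁸ = 25.629 × 2.56578 ≈ 65.758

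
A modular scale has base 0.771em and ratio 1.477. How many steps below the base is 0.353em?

2

1.477ⁿ = 0.771 / 0.353 = 2.1841
n = ln(2.1841) / ln(1.477) = 0.7812 / 0.3900 ≈ 2.00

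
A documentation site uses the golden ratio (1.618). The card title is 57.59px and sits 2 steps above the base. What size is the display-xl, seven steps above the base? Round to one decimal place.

638.6px

Moving from step +2 to step +7 is 5 steps up, so multiply by r⁵.
57.59 × 1.618⁵ = 57.59 × 11.08901 ≈ 638.616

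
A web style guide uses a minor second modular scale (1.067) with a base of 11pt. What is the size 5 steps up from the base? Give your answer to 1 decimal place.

15.2pt

11.0 × 1.067⁵ = 11.0 × 1.38300 ≈ 15.21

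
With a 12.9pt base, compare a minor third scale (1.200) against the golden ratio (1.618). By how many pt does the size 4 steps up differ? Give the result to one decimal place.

Minor third: 12.9 × 1.200⁴ = 26.749pt
Golden ratio: 12.9 × 1.618⁴ = 88.410pt
Difference: 88.410 − 26.749 = 61.661pt

61.7pt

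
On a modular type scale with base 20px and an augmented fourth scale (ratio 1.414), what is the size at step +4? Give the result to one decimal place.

80.0px

Every step multiplies by the scale ratio.
20.0 × 1.414⁴ = 20.0 × 3.99758 ≈ 79.95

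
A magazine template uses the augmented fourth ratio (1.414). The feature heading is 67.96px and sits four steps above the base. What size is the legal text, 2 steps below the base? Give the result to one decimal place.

8.5px

Moving from step +4 to step -2 is 6 steps down, so divide by r⁶.
67.96 ÷ 1.414⁶ = 67.96 ÷ 7.99275 ≈ 8.503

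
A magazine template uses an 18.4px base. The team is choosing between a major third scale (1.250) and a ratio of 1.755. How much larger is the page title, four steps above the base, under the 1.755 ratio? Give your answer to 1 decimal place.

129.6px

Major third: 18.4 × 1.250⁴ = 44.922px
At 1.755: 18.4 × 1.755⁴ = 174.553px
Difference: 174.553 − 44.922 = 129.631px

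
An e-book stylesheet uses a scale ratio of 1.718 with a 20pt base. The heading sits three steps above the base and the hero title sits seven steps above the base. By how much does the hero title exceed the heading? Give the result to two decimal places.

782.06pt

Step 3: 20.0 × 1.718³ = 101.4144pt
Step 7: 20.0 × 1.718⁷ = 883.4706pt
Difference: 883.4706 − 101.4144 = 782.0562pt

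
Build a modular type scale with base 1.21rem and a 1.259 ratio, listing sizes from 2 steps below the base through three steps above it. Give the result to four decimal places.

Step -2: 1.21 ÷ 1.259² = 0.7634
Step -1: 1.21 ÷ 1.259 = 0.9611
Step 0: 1.21rem
Step 1: 1.21 × 1.259 = 1.5234
Step 2: 1.21 × 1.259² = 1.9179
Step 3: 1.21 × 1.259³ = 2.4147

0.7634rem, 0.9611rem, 1.2100rem, 1.5234rem, 1.9179rem, 2.4147rem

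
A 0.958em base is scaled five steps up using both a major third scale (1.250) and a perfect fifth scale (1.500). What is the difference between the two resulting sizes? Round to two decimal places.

Major third: 0.958 × 1.250⁵ = 2.9236em
Perfect fifth: 0.958 × 1.500⁵ = 7.2748em
Difference: 7.2748 − 2.9236 = 4.3512em

4.35em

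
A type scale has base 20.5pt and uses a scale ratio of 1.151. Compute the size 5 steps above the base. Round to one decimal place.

A modular type scale is a geometric sequence: sizeₙ = base × rⁿ.
20.5 × 1.151⁵ = 20.5 × 2.02012 ≈ 41.41

41.4pt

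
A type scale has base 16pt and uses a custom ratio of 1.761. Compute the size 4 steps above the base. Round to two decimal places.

153.87pt

16.0 × 1.761⁴ = 16.0 × 9.61695 ≈ 153.87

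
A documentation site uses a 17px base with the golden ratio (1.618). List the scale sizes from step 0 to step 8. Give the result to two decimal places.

Step 0: 17px
Step 1: 17.0 × 1.618 = 27.51
Step 2: 17.0 × 1.618² = 44.50
Step 3: 17.0 × 1.618³ = 72.01
Step 4: 17.0 × 1.618⁴ = 116.51
Step 5: 17.0 × 1.618⁵ = 188.51
Step 6: 17.0 × 1.618⁶ = 305.01
Step 7: 17.0 × 1.618⁷ = 493.51
Step 8: 17.0 × 1.618⁸ = 798.50

17.00px, 27.51px, 44.50px, 72.01px, 116.51px, 188.51px, 305.01px, 493.51px, 798.50px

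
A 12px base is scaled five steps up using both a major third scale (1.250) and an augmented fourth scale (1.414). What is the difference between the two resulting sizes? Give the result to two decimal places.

Major third: 12.0 × 1.250⁵ = 36.6211px
Augmented fourth: 12.0 × 1.414⁵ = 67.8310px
Difference: 67.8310 − 36.6211 = 31.2099px

31.21px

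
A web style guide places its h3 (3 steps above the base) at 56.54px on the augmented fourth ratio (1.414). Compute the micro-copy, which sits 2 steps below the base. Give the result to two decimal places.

The gap is -2 − (3) = -5 steps, so the factor is 1.414^-5.
56.54 ÷ 1.414⁵ = 56.54 ÷ 5.65258 ≈ 10.003

10.00px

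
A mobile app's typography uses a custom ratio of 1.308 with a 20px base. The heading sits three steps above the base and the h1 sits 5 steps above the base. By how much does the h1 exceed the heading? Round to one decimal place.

31.8px

Step 3: 20.0 × 1.308³ = 44.756px
Step 5: 20.0 × 1.308⁵ = 76.572px
Difference: 76.572 − 44.756 = 31.816px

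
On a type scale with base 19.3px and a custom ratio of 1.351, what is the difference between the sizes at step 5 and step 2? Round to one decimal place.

Step 2: 19.3 × 1.351² = 35.226px
Step 5: 19.3 × 1.351⁵ = 86.863px
Difference: 86.863 − 35.226 = 51.637px

51.6px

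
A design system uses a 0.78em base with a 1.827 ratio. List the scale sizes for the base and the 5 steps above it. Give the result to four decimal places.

0.7800em, 1.4251em, 2.6036em, 4.7567em, 8.6906em, 15.8777em

Step 0: 0.78em
Step 1: 0.78 × 1.827 = 1.4251
Step 2: 0.78 × 1.827² = 2.6036
Step 3: 0.78 × 1.827³ = 4.7567
Step 4: 0.78 × 1.827⁴ = 8.6906
Step 5: 0.78 × 1.827⁵ = 15.8777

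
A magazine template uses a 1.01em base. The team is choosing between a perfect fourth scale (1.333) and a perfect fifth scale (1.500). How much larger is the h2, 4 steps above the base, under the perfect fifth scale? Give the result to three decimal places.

Perfect fourth: 1.01 × 1.333⁴ = 3.18891em
Perfect fifth: 1.01 × 1.500⁴ = 5.11313em
Difference: 5.11313 − 3.18891 = 1.92422em

1.924em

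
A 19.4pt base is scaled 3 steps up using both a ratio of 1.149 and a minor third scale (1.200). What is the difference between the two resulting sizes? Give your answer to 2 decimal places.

4.10pt

At 1.149: 19.4 × 1.149³ = 29.4281pt
Minor third: 19.4 × 1.200³ = 33.5232pt
Difference: 33.5232 − 29.4281 = 4.0951pt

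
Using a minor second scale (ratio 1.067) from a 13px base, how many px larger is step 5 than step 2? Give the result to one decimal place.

3.2px

Step 2: 13.0 × 1.067² = 14.800px
Step 5: 13.0 × 1.067⁵ = 17.979px
Difference: 17.979 − 14.800 = 3.179px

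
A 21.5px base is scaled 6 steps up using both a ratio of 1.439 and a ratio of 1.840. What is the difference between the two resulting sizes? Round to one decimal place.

643.4px

At 1.439: 21.5 × 1.439⁶ = 190.899px
At 1.840: 21.5 × 1.840⁶ = 834.344px
Difference: 834.344 − 190.899 = 643.445px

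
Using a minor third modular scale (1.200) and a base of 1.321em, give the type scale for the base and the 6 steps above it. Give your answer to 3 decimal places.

Step 0: 1.321em
Step 1: 1.321 × 1.200 = 1.585
Step 2: 1.321 × 1.200² = 1.902
Step 3: 1.321 × 1.200³ = 2.283
Step 4: 1.321 × 1.200⁴ = 2.739
Step 5: 1.321 × 1.200⁵ = 3.287
Step 6: 1.321 × 1.200⁶ = 3.944

1.321em, 1.585em, 1.902em, 2.283em, 2.739em, 3.287em, 3.944em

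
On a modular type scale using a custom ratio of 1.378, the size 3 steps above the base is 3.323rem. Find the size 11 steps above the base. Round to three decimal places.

The gap is 11 − (3) = 8 steps, so the factor is 1.378^8.
3.323 × 1.378⁸ = 3.323 × 13.00151 ≈ 43.204

43.204rem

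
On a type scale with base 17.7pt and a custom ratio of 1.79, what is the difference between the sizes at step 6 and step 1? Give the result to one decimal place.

Step 1: 17.7 × 1.79 = 31.683pt
Step 6: 17.7 × 1.79⁶ = 582.226pt
Difference: 582.226 − 31.683 = 550.543pt

550.5pt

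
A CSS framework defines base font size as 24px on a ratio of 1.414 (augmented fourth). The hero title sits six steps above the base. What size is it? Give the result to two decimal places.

191.83px

Every step multiplies by the scale ratio.
24.0 × 1.414⁶ = 24.0 × 7.99275 ≈ 191.83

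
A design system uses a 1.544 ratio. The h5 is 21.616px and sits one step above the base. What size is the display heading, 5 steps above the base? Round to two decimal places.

Moving from step +1 to step +5 is 4 steps up, so multiply by r⁴.
21.616 × 1.544⁴ = 21.616 × 5.68315 ≈ 122.847

122.85px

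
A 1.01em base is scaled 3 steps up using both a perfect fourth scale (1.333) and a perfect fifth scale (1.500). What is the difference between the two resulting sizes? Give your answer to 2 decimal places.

1.02em

Perfect fourth: 1.01 × 1.333³ = 2.3923em
Perfect fifth: 1.01 × 1.500³ = 3.4087em
Difference: 3.4087 − 2.3923 = 1.0164em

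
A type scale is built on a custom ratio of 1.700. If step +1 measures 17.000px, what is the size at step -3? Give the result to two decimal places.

17.000 ÷ 1.700⁴ = 17.000 ÷ 8.35210 ≈ 2.035

2.04px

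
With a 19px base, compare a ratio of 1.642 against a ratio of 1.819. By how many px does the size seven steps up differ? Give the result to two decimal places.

640.48px

At 1.642: 19.0 × 1.642⁷ = 611.4566px
At 1.819: 19.0 × 1.819⁷ = 1251.9371px
Difference: 1251.9371 − 611.4566 = 640.4805px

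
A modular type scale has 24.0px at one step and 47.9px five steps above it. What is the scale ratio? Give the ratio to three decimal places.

The ratio satisfies 24.0 × r⁵ = 47.9, so r = (47.9 / 24.0)^(1/5).
r = 1.9958^(1/5) ≈ 1.1482

1.148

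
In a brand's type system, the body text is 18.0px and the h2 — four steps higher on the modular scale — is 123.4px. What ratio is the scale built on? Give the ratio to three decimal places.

r⁴ = 123.4 / 18.0, so r = (123.4/18.0)^(1/4).
r = 6.8556^(1/4) ≈ 1.6181

1.618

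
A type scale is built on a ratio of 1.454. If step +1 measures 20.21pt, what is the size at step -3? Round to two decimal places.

4.52pt

The gap is -3 − (1) = -4 steps, so the factor is 1.454^-4.
20.21 ÷ 1.454⁴ = 20.21 ÷ 4.46949 ≈ 4.522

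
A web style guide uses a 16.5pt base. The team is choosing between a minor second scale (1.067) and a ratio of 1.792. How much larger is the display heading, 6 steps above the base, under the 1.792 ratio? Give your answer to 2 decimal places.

522.05pt

Minor second: 16.5 × 1.067⁶ = 24.3484pt
At 1.792: 16.5 × 1.792⁶ = 546.4016pt
Difference: 546.4016 − 24.3484 = 522.0532pt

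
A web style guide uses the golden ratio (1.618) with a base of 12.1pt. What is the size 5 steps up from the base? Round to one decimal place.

134.2pt

12.1 × 1.618⁵ = 12.1 × 11.08901 ≈ 134.18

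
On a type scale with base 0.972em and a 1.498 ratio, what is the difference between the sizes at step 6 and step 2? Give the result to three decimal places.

8.802em

Step 2: 0.972 × 1.498² = 2.18117em
Step 6: 0.972 × 1.498⁶ = 10.98341em
Difference: 10.98341 − 2.18117 = 8.80224em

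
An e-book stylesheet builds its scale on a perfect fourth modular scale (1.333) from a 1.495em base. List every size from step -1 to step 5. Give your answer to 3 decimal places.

1.122em, 1.495em, 1.993em, 2.656em, 3.541em, 4.720em, 6.292em

Step -1: 1.495 ÷ 1.333 = 1.122
Step 0: 1.495em
Step 1: 1.495 × 1.333 = 1.993
Step 2: 1.495 × 1.333² = 2.656
Step 3: 1.495 × 1.333³ = 3.541
Step 4: 1.495 × 1.333⁴ = 4.720
Step 5: 1.495 × 1.333⁵ = 6.292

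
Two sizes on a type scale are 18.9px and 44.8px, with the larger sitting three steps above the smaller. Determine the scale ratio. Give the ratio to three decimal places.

1.333

The ratio satisfies 18.9 × r³ = 44.8, so r = (44.8 / 18.9)^(1/3).
r = 2.3704^(1/3) ≈ 1.3333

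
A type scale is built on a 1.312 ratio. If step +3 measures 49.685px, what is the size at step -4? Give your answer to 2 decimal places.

7.42px

49.685 ÷ 1.312⁷ = 49.685 ÷ 6.69171 ≈ 7.425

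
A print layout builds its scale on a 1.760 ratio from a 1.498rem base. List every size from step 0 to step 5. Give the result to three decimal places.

Step 0: 1.498rem
Step 1: 1.498 × 1.760 = 2.636
Step 2: 1.498 × 1.760² = 4.640
Step 3: 1.498 × 1.760³ = 8.167
Step 4: 1.498 × 1.760⁴ = 14.373
Step 5: 1.498 × 1.760⁵ = 25.297

1.498rem, 2.636rem, 4.640rem, 8.167rem, 14.373rem, 25.297rem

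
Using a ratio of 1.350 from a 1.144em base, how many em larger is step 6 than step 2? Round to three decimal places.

Step 2: 1.144 × 1.350² = 2.08494em
Step 6: 1.144 × 1.350⁶ = 6.92514em
Difference: 6.92514 − 2.08494 = 4.84020em

4.840em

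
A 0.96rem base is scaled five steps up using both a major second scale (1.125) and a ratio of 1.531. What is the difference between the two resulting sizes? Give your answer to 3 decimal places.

6.345rem

Major second: 0.96 × 1.125⁵ = 1.72995rem
At 1.531: 0.96 × 1.531⁵ = 8.07509rem
Difference: 8.07509 − 1.72995 = 6.34514rem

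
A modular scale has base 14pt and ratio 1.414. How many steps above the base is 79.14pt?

5

1.414ⁿ = 79.14 / 14 = 5.6529
n = ln(5.6529) / ln(1.414) = 1.7322 / 0.3464 ≈ 5.00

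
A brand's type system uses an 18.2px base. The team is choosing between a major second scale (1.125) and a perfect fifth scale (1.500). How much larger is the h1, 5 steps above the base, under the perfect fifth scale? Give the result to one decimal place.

Major second: 18.2 × 1.125⁵ = 32.797px
Perfect fifth: 18.2 × 1.500⁵ = 138.206px
Difference: 138.206 − 32.797 = 105.409px

105.4px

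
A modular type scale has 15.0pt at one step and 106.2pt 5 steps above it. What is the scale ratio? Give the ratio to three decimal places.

1.479

r⁵ = 106.2 / 15.0, so r = (106.2/15.0)^(1/5).
r = 7.0800^(1/5) ≈ 1.4791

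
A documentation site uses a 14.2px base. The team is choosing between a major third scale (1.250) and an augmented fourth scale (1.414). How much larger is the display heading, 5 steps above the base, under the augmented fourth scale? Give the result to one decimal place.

Major third: 14.2 × 1.250⁵ = 43.335px
Augmented fourth: 14.2 × 1.414⁵ = 80.267px
Difference: 80.267 − 43.335 = 36.932px

36.9px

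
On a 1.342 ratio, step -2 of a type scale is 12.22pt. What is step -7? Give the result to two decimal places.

2.81pt

The gap is -7 − (-2) = -5 steps, so the factor is 1.342^-5.
12.22 ÷ 1.342⁵ = 12.22 ÷ 4.35274 ≈ 2.807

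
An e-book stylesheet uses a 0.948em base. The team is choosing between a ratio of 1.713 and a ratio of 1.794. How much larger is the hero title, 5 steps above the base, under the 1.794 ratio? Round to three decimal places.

At 1.713: 0.948 × 1.713⁵ = 13.98283em
At 1.794: 0.948 × 1.794⁵ = 17.61654em
Difference: 17.61654 − 13.98283 = 3.63371em

3.634em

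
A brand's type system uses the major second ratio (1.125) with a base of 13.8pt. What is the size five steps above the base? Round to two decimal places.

24.87pt

13.8 × 1.125⁵ = 13.8 × 1.80203 ≈ 24.87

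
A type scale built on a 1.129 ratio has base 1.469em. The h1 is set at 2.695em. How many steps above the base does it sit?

1.129ⁿ = 2.695 / 1.469 = 1.8346
n = ln(1.8346) / ln(1.129) = 0.6068 / 0.1213 ≈ 5.00

5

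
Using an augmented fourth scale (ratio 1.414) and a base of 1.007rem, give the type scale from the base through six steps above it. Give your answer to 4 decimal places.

Step 0: 1.007rem
Step 1: 1.007 × 1.414 = 1.4239
Step 2: 1.007 × 1.414² = 2.0134
Step 3: 1.007 × 1.414³ = 2.8469
Step 4: 1.007 × 1.414⁴ = 4.0256
Step 5: 1.007 × 1.414⁵ = 5.6922
Step 6: 1.007 × 1.414⁶ = 8.0487

1.0070rem, 1.4239rem, 2.0134rem, 2.8469rem, 4.0256rem, 5.6922rem, 8.0487rem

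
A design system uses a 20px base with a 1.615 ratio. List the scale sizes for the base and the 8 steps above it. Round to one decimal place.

Step 0: 20px
Step 1: 20.0 × 1.615 = 32.3
Step 2: 20.0 × 1.615² = 52.2
Step 3: 20.0 × 1.615³ = 84.2
Step 4: 20.0 × 1.615⁴ = 136.1
Step 5: 20.0 × 1.615⁵ = 219.7
Step 6: 20.0 × 1.615⁶ = 354.9
Step 7: 20.0 × 1.615⁷ = 573.1
Step 8: 20.0 × 1.615⁸ = 925.6

20.0px, 32.3px, 52.2px, 84.2px, 136.1px, 219.7px, 354.9px, 573.1px, 925.6px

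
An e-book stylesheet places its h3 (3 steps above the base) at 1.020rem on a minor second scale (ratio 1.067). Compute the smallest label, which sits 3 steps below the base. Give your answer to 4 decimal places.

1.020 ÷ 1.067⁶ = 1.020 ÷ 1.47566 ≈ 0.6912

0.6912rem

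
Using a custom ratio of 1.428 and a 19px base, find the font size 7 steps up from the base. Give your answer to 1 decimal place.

230.1px

19.0 × 1.428⁷ = 19.0 × 12.10870 ≈ 230.07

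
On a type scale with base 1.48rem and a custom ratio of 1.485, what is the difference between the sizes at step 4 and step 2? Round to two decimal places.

Step 2: 1.48 × 1.485² = 3.2637rem
Step 4: 1.48 × 1.485⁴ = 7.1973rem
Difference: 7.1973 − 3.2637 = 3.9336rem

3.93rem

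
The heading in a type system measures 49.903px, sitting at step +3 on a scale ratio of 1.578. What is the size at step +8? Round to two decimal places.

488.27px

49.903 × 1.578⁵ = 49.903 × 9.78442 ≈ 488.272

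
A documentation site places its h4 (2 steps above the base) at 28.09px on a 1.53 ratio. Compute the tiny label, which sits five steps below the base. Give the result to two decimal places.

The gap is -5 − (2) = -7 steps, so the factor is 1.53^-7.
28.09 ÷ 1.53⁷ = 28.09 ÷ 19.62637 ≈ 1.431

1.43px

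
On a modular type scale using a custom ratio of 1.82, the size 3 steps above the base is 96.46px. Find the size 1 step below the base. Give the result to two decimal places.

Moving from step +3 to step -1 is 4 steps down, so divide by r⁴.
96.46 ÷ 1.82⁴ = 96.46 ÷ 10.97199 ≈ 8.791

8.79px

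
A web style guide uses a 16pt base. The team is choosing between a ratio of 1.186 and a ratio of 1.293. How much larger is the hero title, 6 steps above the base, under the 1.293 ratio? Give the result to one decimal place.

30.2pt

At 1.186: 16.0 × 1.186⁶ = 44.527pt
At 1.293: 16.0 × 1.293⁶ = 74.767pt
Difference: 74.767 − 44.527 = 30.240pt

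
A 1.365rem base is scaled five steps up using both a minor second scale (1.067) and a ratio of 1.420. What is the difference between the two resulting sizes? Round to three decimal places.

5.993rem

Minor second: 1.365 × 1.067⁵ = 1.88779rem
At 1.420: 1.365 × 1.420⁵ = 7.88087rem
Difference: 7.88087 − 1.88779 = 5.99308rem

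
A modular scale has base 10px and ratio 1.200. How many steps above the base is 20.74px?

4

1.200ⁿ = 20.74 / 10 = 2.0740
n = ln(2.0740) / ln(1.200) = 0.7295 / 0.1823 ≈ 4.00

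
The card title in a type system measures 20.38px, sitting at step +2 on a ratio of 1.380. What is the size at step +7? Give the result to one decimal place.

20.38 × 1.380⁵ = 20.38 × 5.00490 ≈ 102.000

102.0px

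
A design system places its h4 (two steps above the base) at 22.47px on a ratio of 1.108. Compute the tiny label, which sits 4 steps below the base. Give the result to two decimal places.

12.14px

22.47 ÷ 1.108⁶ = 22.47 ÷ 1.85028 ≈ 12.144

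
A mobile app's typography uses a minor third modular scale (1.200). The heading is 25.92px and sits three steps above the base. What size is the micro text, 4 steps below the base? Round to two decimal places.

25.92 ÷ 1.200⁷ = 25.92 ÷ 3.58318 ≈ 7.234

7.23px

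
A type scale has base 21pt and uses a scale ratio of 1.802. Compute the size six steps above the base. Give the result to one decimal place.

719.0pt

Each step on a modular scale multiplies by the ratio, so the size n steps from the base is base × ratioⁿ.
21.0 × 1.802⁶ = 21.0 × 34.23960 ≈ 719.03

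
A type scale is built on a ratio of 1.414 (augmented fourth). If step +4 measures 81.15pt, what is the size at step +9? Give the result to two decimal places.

458.71pt

81.15 × 1.414⁵ = 81.15 × 5.65258 ≈ 458.707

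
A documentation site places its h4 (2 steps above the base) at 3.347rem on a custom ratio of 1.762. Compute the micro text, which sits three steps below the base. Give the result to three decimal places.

0.197rem

3.347 ÷ 1.762⁵ = 3.347 ÷ 16.98359 ≈ 0.197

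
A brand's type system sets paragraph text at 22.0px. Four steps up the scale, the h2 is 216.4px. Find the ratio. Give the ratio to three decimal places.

1.771

r⁴ = 216.4 / 22.0, so r = (216.4/22.0)^(1/4).
r = 9.8364^(1/4) ≈ 1.7710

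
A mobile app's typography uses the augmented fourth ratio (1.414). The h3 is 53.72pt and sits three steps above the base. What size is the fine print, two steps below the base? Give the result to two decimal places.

53.72 ÷ 1.414⁵ = 53.72 ÷ 5.65258 ≈ 9.504

9.50pt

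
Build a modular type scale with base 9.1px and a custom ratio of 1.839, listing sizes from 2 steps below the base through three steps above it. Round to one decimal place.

2.7px, 4.9px, 9.1px, 16.7px, 30.8px, 56.6px

Step -2: 9.1 ÷ 1.839² = 2.7
Step -1: 9.1 ÷ 1.839 = 4.9
Step 0: 9.1px
Step 1: 9.1 × 1.839 = 16.7
Step 2: 9.1 × 1.839² = 30.8
Step 3: 9.1 × 1.839³ = 56.6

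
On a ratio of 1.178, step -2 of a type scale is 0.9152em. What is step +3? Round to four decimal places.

The gap is 3 − (-2) = 5 steps, so the factor is 1.178^5.
0.9152 × 1.178⁵ = 0.9152 × 2.26844 ≈ 2.0761

2.0761em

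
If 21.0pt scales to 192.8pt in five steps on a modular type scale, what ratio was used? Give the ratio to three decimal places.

The ratio satisfies 21.0 × r⁵ = 192.8, so r = (192.8 / 21.0)^(1/5).
r = 9.1810^(1/5) ≈ 1.5580

1.558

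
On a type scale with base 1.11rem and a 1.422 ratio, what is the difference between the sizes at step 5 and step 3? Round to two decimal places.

Step 3: 1.11 × 1.422³ = 3.1917rem
Step 5: 1.11 × 1.422⁵ = 6.4539rem
Difference: 6.4539 − 3.1917 = 3.2622rem

3.26rem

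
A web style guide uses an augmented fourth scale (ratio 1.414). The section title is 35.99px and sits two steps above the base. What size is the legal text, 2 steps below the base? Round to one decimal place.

35.99 ÷ 1.414⁴ = 35.99 ÷ 3.99758 ≈ 9.003

9.0px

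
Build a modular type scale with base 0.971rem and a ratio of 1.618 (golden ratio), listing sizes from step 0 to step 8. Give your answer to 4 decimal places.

0.9710rem, 1.5711rem, 2.5420rem, 4.1130rem, 6.6548rem, 10.7674rem, 17.4217rem, 28.1883rem, 45.6087rem

Step 0: 0.971rem
Step 1: 0.971 × 1.618 = 1.5711
Step 2: 0.971 × 1.618² = 2.5420
Step 3: 0.971 × 1.618³ = 4.1130
Step 4: 0.971 × 1.618⁴ = 6.6548
Step 5: 0.971 × 1.618⁵ = 10.7674
Step 6: 0.971 × 1.618⁶ = 17.4217
Step 7: 0.971 × 1.618⁷ = 28.1883
Step 8: 0.971 × 1.618⁸ = 45.6087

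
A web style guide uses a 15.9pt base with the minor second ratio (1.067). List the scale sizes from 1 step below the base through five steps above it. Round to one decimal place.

Step -1: 15.9 ÷ 1.067 = 14.9
Step 0: 15.9pt
Step 1: 15.9 × 1.067 = 17.0
Step 2: 15.9 × 1.067² = 18.1
Step 3: 15.9 × 1.067³ = 19.3
Step 4: 15.9 × 1.067⁴ = 20.6
Step 5: 15.9 × 1.067⁵ = 22.0

14.9pt, 15.9pt, 17.0pt, 18.1pt, 19.3pt, 20.6pt, 22.0pt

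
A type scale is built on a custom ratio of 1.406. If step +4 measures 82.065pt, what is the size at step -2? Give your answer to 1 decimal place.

82.065 ÷ 1.406⁶ = 82.065 ÷ 7.72524 ≈ 10.623

10.6pt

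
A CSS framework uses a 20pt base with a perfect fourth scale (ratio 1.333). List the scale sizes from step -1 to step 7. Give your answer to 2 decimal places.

15.00pt, 20.00pt, 26.66pt, 35.54pt, 47.37pt, 63.15pt, 84.17pt, 112.20pt, 149.57pt

Step -1: 20.0 ÷ 1.333 = 15.00
Step 0: 20pt
Step 1: 20.0 × 1.333 = 26.66
Step 2: 20.0 × 1.333² = 35.54
Step 3: 20.0 × 1.333³ = 47.37
Step 4: 20.0 × 1.333⁴ = 63.15
Step 5: 20.0 × 1.333⁵ = 84.17
Step 6: 20.0 × 1.333⁶ = 112.20
Step 7: 20.0 × 1.333⁷ = 149.57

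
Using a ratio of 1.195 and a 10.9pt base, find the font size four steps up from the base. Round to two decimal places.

10.9 × 1.195⁴ = 10.9 × 2.03926 ≈ 22.23

22.23pt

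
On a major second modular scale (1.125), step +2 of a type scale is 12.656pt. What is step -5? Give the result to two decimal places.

12.656 ÷ 1.125⁷ = 12.656 ÷ 2.28070 ≈ 5.549

5.55pt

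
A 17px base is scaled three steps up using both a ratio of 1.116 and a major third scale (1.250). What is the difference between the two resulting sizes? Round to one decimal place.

9.6px

At 1.116: 17.0 × 1.116³ = 23.629px
Major third: 17.0 × 1.250³ = 33.203px
Difference: 33.203 − 23.629 = 9.574px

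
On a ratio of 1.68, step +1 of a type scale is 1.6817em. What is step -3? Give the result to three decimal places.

0.211em

1.6817 ÷ 1.68⁴ = 1.6817 ÷ 7.96594 ≈ 0.211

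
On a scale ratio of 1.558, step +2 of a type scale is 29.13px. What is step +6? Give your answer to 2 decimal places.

29.13 × 1.558⁴ = 29.13 × 5.89210 ≈ 171.637

171.64px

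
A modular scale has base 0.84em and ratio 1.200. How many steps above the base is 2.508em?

1.200ⁿ = 2.508 / 0.84 = 2.9857
n = ln(2.9857) / ln(1.200) = 1.0938 / 0.1823 ≈ 6.00

6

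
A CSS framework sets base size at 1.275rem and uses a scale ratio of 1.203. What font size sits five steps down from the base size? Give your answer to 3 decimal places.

Every step multiplies by the scale ratio.
1.275 ÷ 1.203⁵ = 1.275 ÷ 2.51958 ≈ 0.506

0.506rem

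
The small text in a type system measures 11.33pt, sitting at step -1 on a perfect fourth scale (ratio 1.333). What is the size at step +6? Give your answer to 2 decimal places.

84.73pt

Moving from step -1 to step +6 is 7 steps up, so multiply by r⁷.
11.33 × 1.333⁷ = 11.33 × 7.47844 ≈ 84.731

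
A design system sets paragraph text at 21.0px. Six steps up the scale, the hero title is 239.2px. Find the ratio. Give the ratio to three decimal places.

r⁶ = 239.2 / 21.0, so r = (239.2/21.0)^(1/6).
r = 11.3905^(1/6) ≈ 1.5000

1.500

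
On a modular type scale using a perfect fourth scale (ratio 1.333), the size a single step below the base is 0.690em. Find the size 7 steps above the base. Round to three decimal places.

6.878em

0.690 × 1.333⁸ = 0.690 × 9.96876 ≈ 6.878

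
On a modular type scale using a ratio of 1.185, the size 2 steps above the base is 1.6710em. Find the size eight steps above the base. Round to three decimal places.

4.627em

The gap is 8 − (2) = 6 steps, so the factor is 1.185^6.
1.6710 × 1.185⁶ = 1.6710 × 2.76892 ≈ 4.627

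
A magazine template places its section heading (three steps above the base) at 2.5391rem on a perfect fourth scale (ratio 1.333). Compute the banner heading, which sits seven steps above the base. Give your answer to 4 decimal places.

8.0168rem

2.5391 × 1.333⁴ = 2.5391 × 3.15733 ≈ 8.0168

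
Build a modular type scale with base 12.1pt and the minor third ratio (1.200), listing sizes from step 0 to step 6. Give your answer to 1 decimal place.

Step 0: 12.1pt
Step 1: 12.1 × 1.200 = 14.5
Step 2: 12.1 × 1.200² = 17.4
Step 3: 12.1 × 1.200³ = 20.9
Step 4: 12.1 × 1.200⁴ = 25.1
Step 5: 12.1 × 1.200⁵ = 30.1
Step 6: 12.1 × 1.200⁶ = 36.1

12.1pt, 14.5pt, 17.4pt, 20.9pt, 25.1pt, 30.1pt, 36.1pt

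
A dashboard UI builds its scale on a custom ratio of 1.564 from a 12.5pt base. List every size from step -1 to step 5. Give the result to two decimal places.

Step -1: 12.5 ÷ 1.564 = 7.99
Step 0: 12.5pt
Step 1: 12.5 × 1.564 = 19.55
Step 2: 12.5 × 1.564² = 30.58
Step 3: 12.5 × 1.564³ = 47.82
Step 4: 12.5 × 1.564⁴ = 74.79
Step 5: 12.5 × 1.564⁵ = 116.98

7.99pt, 12.50pt, 19.55pt, 30.58pt, 47.82pt, 74.79pt, 116.98pt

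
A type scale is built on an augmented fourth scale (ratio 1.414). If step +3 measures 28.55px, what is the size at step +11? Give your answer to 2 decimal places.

456.25px

The gap is 11 − (3) = 8 steps, so the factor is 1.414^8.
28.55 × 1.414⁸ = 28.55 × 15.98068 ≈ 456.248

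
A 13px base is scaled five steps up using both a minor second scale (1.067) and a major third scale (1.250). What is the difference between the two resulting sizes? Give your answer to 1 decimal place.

21.7px

Minor second: 13.0 × 1.067⁵ = 17.979px
Major third: 13.0 × 1.250⁵ = 39.673px
Difference: 39.673 − 17.979 = 21.694px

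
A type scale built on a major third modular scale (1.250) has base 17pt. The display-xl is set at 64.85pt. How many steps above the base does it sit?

1.250ⁿ = 64.85 / 17 = 3.8147
n = ln(3.8147) / ln(1.250) = 1.3389 / 0.2231 ≈ 6.00

6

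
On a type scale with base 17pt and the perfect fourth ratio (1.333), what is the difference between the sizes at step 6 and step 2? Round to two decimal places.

Step 2: 17.0 × 1.333² = 30.2071pt
Step 6: 17.0 × 1.333⁶ = 95.3740pt
Difference: 95.3740 − 30.2071 = 65.1669pt

65.17pt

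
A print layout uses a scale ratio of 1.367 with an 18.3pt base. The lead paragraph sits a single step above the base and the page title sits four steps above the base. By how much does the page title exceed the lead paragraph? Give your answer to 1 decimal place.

38.9pt

Step 1: 18.3 × 1.367 = 25.016pt
Step 4: 18.3 × 1.367⁴ = 63.904pt
Difference: 63.904 − 25.016 = 38.888pt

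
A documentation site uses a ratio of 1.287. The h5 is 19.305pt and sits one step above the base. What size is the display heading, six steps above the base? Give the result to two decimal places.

19.305 × 1.287⁵ = 19.305 × 3.53096 ≈ 68.165

68.17pt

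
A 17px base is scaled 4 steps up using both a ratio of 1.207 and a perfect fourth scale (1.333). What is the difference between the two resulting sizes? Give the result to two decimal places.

17.59px

At 1.207: 17.0 × 1.207⁴ = 36.0810px
Perfect fourth: 17.0 × 1.333⁴ = 53.6747px
Difference: 53.6747 − 36.0810 = 17.5937px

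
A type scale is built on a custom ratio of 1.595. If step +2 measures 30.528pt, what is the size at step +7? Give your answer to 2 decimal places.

315.14pt

30.528 × 1.595⁵ = 30.528 × 10.32294 ≈ 315.139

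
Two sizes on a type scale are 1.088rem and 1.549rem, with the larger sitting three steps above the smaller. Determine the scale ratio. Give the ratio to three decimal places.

1.125

r³ = 1.549 / 1.088, so r = (1.549/1.088)^(1/3).
r = 1.4237^(1/3) ≈ 1.1250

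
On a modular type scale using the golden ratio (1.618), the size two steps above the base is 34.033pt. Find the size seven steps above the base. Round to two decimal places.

Moving from step +2 to step +7 is 5 steps up, so multiply by r⁵.
34.033 × 1.618⁵ = 34.033 × 11.08901 ≈ 377.392

377.39pt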